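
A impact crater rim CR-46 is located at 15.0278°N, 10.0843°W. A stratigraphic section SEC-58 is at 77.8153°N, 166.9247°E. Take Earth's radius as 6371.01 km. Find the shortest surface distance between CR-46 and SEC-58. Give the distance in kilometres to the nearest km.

Δφ = 62.7875°,  Δλ = 177.0090°
a = sin²(Δφ/2) + cos φ₁ cos φ₂ sin²(Δλ/2) = 0.475061
c = 2·arcsin(√a) = 1.520897 rad = 87.1410°
d = R·c = 6371.01 × 1.520897 = 9689.6 km

9690 km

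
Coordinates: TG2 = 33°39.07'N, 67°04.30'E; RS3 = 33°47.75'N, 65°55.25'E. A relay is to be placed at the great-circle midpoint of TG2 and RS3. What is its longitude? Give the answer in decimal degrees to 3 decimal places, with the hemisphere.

TG2: φ = +33.65117°, λ = +67.07167°
RS3: φ = +33.79583°, λ = +65.92083°
Bx = cos φ₂ cos Δλ = 0.830857,  By = cos φ₂ sin Δλ = -0.016691
φₘ = atan2(sin φ₁ + sin φ₂, √((cos φ₁ + Bx)² + By²)) = 33.72483°
λₘ = λ₁ + atan2(By, cos φ₁ + Bx) = 66.49673°

66.497°E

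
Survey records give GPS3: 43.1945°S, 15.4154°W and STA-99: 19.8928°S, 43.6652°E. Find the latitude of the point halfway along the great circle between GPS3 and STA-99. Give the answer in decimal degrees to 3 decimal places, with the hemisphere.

Bx = cos φ₂ cos Δλ = 0.483172,  By = cos φ₂ sin Δλ = 0.806701
φₘ = atan2(sin φ₁ + sin φ₂, √((cos φ₁ + Bx)² + By²)) = -35.13628°
λₘ = λ₁ + atan2(By, cos φ₁ + Bx) = 18.22765°

35.136°S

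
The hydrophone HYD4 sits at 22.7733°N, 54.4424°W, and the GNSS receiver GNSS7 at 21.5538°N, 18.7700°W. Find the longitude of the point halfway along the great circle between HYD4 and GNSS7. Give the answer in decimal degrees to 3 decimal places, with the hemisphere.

36.526°W

Bx = cos φ₂ cos Δλ = 0.755558,  By = cos φ₂ sin Δλ = 0.542372
φₘ = atan2(sin φ₁ + sin φ₂, √((cos φ₁ + Bx)² + By²)) = 23.16693°
λₘ = λ₁ + atan2(By, cos φ₁ + Bx) = -36.52628°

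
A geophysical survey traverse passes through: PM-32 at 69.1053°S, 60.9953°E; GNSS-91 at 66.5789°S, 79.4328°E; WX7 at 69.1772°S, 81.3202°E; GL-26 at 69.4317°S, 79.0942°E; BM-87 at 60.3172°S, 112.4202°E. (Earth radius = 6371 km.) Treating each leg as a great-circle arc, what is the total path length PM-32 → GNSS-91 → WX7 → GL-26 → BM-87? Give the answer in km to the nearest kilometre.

PM-32→GNSS-91: c = 0.128532 rad, d = 818.88 km
GNSS-91→WX7: c = 0.047009 rad, d = 299.50 km
WX7→GL-26: c = 0.014430 rad, d = 91.93 km
GL-26→BM-87: c = 0.288172 rad, d = 1835.94 km
Total = 818.88 + 299.50 + 91.93 + 1835.94 = 3046.25 km

3046 km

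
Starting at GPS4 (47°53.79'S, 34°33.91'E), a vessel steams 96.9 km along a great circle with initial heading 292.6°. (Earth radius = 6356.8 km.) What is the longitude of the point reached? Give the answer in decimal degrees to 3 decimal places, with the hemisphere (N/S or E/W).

33.370°E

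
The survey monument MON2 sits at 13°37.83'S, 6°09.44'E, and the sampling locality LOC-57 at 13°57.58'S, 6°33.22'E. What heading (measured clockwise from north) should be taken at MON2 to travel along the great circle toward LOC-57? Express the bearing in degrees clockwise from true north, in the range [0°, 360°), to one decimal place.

130.6°

MON2: φ = -13.63050°, λ = +6.15733°
LOC-57: φ = -13.95967°, λ = +6.55367°
Δλ = 0.3963°
y = sin Δλ · cos φ₂ = 0.006713
x = cos φ₁ sin φ₂ − sin φ₁ cos φ₂ cos Δλ = -0.005750
θ = atan2(y, x) = 130.5841° → 130.5841° (mod 360°)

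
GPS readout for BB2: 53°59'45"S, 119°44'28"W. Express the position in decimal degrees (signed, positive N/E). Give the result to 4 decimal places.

lat: 53.9958° S → -53.9958°
lon: 119.7411° W → -119.7411°

-53.9958°, -119.7411°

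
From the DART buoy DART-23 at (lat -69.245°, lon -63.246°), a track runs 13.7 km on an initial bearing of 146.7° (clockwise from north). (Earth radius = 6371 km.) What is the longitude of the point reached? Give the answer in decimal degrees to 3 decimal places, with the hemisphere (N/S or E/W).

63.054°W

δ = d/R = 13.7/6371 = 0.002150 rad
φ₂ = arcsin(sin φ₁ cos δ + cos φ₁ sin δ cos θ)
   = arcsin(-0.93510·1.00000 + 0.35437·0.00215·-0.83581) = -69.34787°
λ₂ = λ₁ + atan2(sin θ sin δ cos φ₁, cos δ − sin φ₁ sin φ₂) = -63.05421°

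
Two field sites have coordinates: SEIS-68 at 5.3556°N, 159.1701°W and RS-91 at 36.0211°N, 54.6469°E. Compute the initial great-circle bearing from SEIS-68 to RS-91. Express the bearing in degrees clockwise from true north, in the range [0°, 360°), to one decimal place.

Δλ = -146.1830°
y = sin Δλ · cos φ₂ = -0.450132
x = cos φ₁ sin φ₂ − sin φ₁ cos φ₂ cos Δλ = 0.648235
θ = atan2(y, x) = -34.7759° → 325.2241° (mod 360°)

325.2°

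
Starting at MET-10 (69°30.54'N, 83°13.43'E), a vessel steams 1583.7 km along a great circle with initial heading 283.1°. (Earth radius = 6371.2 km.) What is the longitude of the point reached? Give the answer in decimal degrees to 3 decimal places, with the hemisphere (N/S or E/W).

43.372°E

MET-10: φ = +69.50900°, λ = +83.22383°
δ = d/R = 1583.7/6371.2 = 0.248572 rad
φ₂ = arcsin(sin φ₁ cos δ + cos φ₁ sin δ cos θ)
   = arcsin(0.93673·0.96926 + 0.35006·0.24602·0.22665) = 68.04171°
λ₂ = λ₁ + atan2(sin θ sin δ cos φ₁, cos δ − sin φ₁ sin φ₂) = 43.37193°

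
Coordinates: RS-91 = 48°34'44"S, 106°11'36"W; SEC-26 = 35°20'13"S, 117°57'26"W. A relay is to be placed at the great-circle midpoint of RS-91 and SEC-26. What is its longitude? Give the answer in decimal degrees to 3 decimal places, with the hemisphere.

RS-91: φ = -48.57889°, λ = -106.19333°
SEC-26: φ = -35.33694°, λ = -117.95722°
Bx = cos φ₂ cos Δλ = 0.798631,  By = cos φ₂ sin Δλ = -0.166317
φₘ = atan2(sin φ₁ + sin φ₂, √((cos φ₁ + Bx)² + By²)) = -42.10668°
λₘ = λ₁ + atan2(By, cos φ₁ + Bx) = -112.69126°

112.691°W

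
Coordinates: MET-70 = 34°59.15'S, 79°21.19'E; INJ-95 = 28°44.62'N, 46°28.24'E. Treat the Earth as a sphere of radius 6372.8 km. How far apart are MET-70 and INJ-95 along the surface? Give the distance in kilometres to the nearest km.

MET-70: φ = -34.98583°, λ = +79.35317°
INJ-95: φ = +28.74367°, λ = +46.47067°
Δφ = 63.7295°,  Δλ = -32.8825°
a = sin²(Δφ/2) + cos φ₁ cos φ₂ sin²(Δλ/2) = 0.336239
c = 2·arcsin(√a) = 1.237117 rad = 70.8816°
d = R·c = 6372.8 × 1.237117 = 7883.9 km

7884 km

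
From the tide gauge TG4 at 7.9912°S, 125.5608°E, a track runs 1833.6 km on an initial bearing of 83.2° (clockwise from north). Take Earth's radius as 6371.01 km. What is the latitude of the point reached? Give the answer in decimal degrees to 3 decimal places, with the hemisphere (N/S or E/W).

δ = d/R = 1833.6/6371.01 = 0.287804 rad
φ₂ = arcsin(sin φ₁ cos δ + cos φ₁ sin δ cos θ)
   = arcsin(-0.13902·0.95887 + 0.99029·0.28385·0.11840) = -5.74037°
λ₂ = λ₁ + atan2(sin θ sin δ cos φ₁, cos δ − sin φ₁ sin φ₂) = 142.01631°

5.740°S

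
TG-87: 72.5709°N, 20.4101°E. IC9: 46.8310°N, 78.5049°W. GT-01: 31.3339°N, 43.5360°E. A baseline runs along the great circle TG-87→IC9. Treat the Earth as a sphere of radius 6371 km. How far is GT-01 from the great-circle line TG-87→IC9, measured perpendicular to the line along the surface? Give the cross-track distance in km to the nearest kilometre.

2575 km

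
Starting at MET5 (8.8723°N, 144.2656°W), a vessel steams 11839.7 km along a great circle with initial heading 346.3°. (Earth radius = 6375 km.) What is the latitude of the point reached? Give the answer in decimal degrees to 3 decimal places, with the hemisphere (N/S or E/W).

61.312°N

δ = d/R = 11839.7/6375 = 1.857208 rad
φ₂ = arcsin(sin φ₁ cos δ + cos φ₁ sin δ cos θ)
   = arcsin(0.15423·-0.28251 + 0.98803·0.95926·0.97155) = 61.31214°
λ₂ = λ₁ + atan2(sin θ sin δ cos φ₁, cos δ − sin φ₁ sin φ₂) = 63.98156°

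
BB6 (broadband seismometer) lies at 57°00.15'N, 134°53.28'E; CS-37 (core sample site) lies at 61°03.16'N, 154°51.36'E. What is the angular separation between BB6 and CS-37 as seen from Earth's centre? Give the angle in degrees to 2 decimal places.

BB6: φ = +57.00250°, λ = +134.88800°
CS-37: φ = +61.05267°, λ = +154.85600°
Δφ = 4.0502°,  Δλ = 19.9680°
a = sin²(Δφ/2) + cos φ₁ cos φ₂ sin²(Δλ/2) = 0.009172
c = 2·arcsin(√a) = 0.191833 rad = 10.9912°

10.99°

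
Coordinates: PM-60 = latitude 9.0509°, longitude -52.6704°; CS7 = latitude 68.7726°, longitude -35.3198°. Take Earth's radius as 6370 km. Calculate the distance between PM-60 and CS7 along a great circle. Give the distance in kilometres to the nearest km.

Δφ = 59.7217°,  Δλ = 17.3506°
a = sin²(Δφ/2) + cos φ₁ cos φ₂ sin²(Δλ/2) = 0.256035
c = 2·arcsin(√a) = 1.061079 rad = 60.7953°
d = R·c = 6370 × 1.061079 = 6759.1 km

6759 km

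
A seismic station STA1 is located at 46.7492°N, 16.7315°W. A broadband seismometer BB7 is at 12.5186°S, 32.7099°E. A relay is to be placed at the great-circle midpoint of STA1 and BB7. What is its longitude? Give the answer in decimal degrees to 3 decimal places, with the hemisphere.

12.600°E

Bx = cos φ₂ cos Δλ = 0.634767,  By = cos φ₂ sin Δλ = 0.741679
φₘ = atan2(sin φ₁ + sin φ₂, √((cos φ₁ + Bx)² + By²)) = 18.67023°
λₘ = λ₁ + atan2(By, cos φ₁ + Bx) = 12.59992°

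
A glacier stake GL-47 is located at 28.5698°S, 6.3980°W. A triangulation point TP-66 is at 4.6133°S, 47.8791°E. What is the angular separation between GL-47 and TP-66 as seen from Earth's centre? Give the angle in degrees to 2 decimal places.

Δφ = 23.9565°,  Δλ = 54.2771°
a = sin²(Δφ/2) + cos φ₁ cos φ₂ sin²(Δλ/2) = 0.225213
c = 2·arcsin(√a) = 0.988942 rad = 56.6622°

56.66°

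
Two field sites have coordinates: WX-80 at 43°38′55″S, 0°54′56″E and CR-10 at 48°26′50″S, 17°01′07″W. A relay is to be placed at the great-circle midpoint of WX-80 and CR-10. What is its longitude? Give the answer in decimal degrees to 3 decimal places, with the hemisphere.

7.659°W

WX-80: φ = -43.64861°, λ = +0.91556°
CR-10: φ = -48.44722°, λ = -17.01861°
Bx = cos φ₂ cos Δλ = 0.631080,  By = cos φ₂ sin Δλ = -0.204249
φₘ = atan2(sin φ₁ + sin φ₂, √((cos φ₁ + Bx)² + By²)) = -46.39921°
λₘ = λ₁ + atan2(By, cos φ₁ + Bx) = -7.65860°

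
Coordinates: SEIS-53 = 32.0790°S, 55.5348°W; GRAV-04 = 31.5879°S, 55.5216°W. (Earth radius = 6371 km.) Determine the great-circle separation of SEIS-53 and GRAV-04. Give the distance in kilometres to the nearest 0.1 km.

Δφ = 0.4911°,  Δλ = 0.0132°
a = sin²(Δφ/2) + cos φ₁ cos φ₂ sin²(Δλ/2) = 0.000018
c = 2·arcsin(√a) = 0.008574 rad = 0.4912°
d = R·c = 6371 × 0.008574 = 54.6 km

54.6 km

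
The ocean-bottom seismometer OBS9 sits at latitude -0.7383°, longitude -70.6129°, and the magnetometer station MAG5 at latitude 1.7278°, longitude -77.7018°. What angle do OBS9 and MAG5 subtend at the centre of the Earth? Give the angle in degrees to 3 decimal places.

7.505°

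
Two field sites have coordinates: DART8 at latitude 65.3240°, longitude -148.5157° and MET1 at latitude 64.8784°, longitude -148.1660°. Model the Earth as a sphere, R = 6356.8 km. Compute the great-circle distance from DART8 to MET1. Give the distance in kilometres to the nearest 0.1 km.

52.1 km

Δφ = -0.4456°,  Δλ = 0.3497°
a = sin²(Δφ/2) + cos φ₁ cos φ₂ sin²(Δλ/2) = 0.000017
c = 2·arcsin(√a) = 0.008191 rad = 0.4693°
d = R·c = 6356.8 × 0.008191 = 52.1 km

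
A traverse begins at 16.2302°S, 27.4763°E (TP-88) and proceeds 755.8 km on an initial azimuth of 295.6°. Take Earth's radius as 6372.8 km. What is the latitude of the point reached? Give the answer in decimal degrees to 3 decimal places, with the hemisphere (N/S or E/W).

13.206°S

δ = d/R = 755.8/6372.8 = 0.118598 rad
φ₂ = arcsin(sin φ₁ cos δ + cos φ₁ sin δ cos θ)
   = arcsin(-0.27950·0.99298 + 0.96015·0.11832·0.43209) = -13.20566°
λ₂ = λ₁ + atan2(sin θ sin δ cos φ₁, cos δ − sin φ₁ sin φ₂) = 21.18386°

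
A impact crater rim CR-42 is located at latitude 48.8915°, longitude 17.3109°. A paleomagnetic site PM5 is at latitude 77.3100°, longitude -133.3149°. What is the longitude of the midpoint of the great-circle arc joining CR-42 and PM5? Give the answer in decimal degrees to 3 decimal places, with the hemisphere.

Bx = cos φ₂ cos Δλ = -0.191433,  By = cos φ₂ sin Δλ = -0.107754
φₘ = atan2(sin φ₁ + sin φ₂, √((cos φ₁ + Bx)² + By²)) = 74.53560°
λₘ = λ₁ + atan2(By, cos φ₁ + Bx) = 4.29263°

4.293°E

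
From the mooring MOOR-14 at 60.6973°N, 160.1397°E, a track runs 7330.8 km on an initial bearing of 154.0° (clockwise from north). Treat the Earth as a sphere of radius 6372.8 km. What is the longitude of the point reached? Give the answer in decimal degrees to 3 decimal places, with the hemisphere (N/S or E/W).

δ = d/R = 7330.8/6372.8 = 1.150326 rad
φ₂ = arcsin(sin φ₁ cos δ + cos φ₁ sin δ cos θ)
   = arcsin(0.87205·0.40819 + 0.48942·0.91290·-0.89879) = -2.61446°
λ₂ = λ₁ + atan2(sin θ sin δ cos φ₁, cos δ − sin φ₁ sin φ₂) = -176.24431°

176.244°W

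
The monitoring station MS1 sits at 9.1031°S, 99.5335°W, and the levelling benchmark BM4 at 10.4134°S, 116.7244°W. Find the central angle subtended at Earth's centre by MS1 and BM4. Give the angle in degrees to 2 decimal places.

Δφ = -1.3103°,  Δλ = -17.1909°
a = sin²(Δφ/2) + cos φ₁ cos φ₂ sin²(Δλ/2) = 0.021823
c = 2·arcsin(√a) = 0.296541 rad = 16.9905°

16.99°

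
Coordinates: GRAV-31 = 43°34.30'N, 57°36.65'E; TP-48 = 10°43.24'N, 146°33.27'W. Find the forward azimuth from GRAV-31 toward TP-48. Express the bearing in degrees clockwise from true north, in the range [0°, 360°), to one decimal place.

28.1°

GRAV-31: φ = +43.57167°, λ = +57.61083°
TP-48: φ = +10.72067°, λ = -146.55450°
Δλ = 155.8347°
y = sin Δλ · cos φ₂ = 0.402226
x = cos φ₁ sin φ₂ − sin φ₁ cos φ₂ cos Δλ = 0.752658
θ = atan2(y, x) = 28.1204° → 28.1204° (mod 360°)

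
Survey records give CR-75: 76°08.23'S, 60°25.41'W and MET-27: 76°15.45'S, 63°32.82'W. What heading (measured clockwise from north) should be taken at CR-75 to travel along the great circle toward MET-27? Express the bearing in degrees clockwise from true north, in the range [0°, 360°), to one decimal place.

CR-75: φ = -76.13717°, λ = -60.42350°
MET-27: φ = -76.25750°, λ = -63.54700°
Δλ = -3.1235°
y = sin Δλ · cos φ₂ = -0.012944
x = cos φ₁ sin φ₂ − sin φ₁ cos φ₂ cos Δλ = -0.002443
θ = atan2(y, x) = -100.6873° → 259.3127° (mod 360°)

259.3°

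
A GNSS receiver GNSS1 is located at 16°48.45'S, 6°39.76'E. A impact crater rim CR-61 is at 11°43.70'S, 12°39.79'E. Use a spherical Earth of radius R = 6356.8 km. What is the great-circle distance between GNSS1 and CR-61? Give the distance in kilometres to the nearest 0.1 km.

GNSS1: φ = -16.80750°, λ = +6.66267°
CR-61: φ = -11.72833°, λ = +12.66317°
Δφ = 5.0792°,  Δλ = 6.0005°
a = sin²(Δφ/2) + cos φ₁ cos φ₂ sin²(Δλ/2) = 0.004531
c = 2·arcsin(√a) = 0.134728 rad = 7.7194°
d = R·c = 6356.8 × 0.134728 = 856.4 km

856.4 km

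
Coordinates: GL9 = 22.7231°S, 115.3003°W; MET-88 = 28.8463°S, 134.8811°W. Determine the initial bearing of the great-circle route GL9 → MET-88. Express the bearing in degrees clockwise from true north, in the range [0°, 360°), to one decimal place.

Δλ = -19.5808°
y = sin Δλ · cos φ₂ = -0.293551
x = cos φ₁ sin φ₂ − sin φ₁ cos φ₂ cos Δλ = -0.126233
θ = atan2(y, x) = -113.2688° → 246.7312° (mod 360°)

246.7°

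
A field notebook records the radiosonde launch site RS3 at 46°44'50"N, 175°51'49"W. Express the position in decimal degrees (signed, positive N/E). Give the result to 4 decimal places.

lat: 46.7472° N → +46.7472°
lon: 175.8636° W → -175.8636°

+46.7472°, -175.8636°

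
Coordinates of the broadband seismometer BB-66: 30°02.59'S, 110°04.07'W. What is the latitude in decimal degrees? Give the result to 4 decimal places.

30° + 2.59′/60 = 30 + 0.04317 = 30.0432°

30.0432°S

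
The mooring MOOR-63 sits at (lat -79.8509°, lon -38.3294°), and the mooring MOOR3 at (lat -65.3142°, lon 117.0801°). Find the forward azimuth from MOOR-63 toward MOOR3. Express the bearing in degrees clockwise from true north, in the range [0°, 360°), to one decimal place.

Δλ = 155.4095°
y = sin Δλ · cos φ₂ = 0.173793
x = cos φ₁ sin φ₂ − sin φ₁ cos φ₂ cos Δλ = -0.533928
θ = atan2(y, x) = 161.9700° → 161.9700° (mod 360°)

162.0°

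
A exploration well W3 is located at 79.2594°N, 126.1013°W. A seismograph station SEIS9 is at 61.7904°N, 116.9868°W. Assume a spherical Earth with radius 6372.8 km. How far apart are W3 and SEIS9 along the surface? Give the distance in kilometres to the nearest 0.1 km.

Δφ = -17.4690°,  Δλ = 9.1145°
a = sin²(Δφ/2) + cos φ₁ cos φ₂ sin²(Δλ/2) = 0.023616
c = 2·arcsin(√a) = 0.308575 rad = 17.6801°
d = R·c = 6372.8 × 0.308575 = 1966.5 km

1966.5 km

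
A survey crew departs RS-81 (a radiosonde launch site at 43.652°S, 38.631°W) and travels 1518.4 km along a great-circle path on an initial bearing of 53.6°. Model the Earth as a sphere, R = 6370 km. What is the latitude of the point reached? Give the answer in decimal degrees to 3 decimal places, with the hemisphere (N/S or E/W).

34.707°S

δ = d/R = 1518.4/6370 = 0.238367 rad
φ₂ = arcsin(sin φ₁ cos δ + cos φ₁ sin δ cos θ)
   = arcsin(-0.69028·0.97172 + 0.72355·0.23612·0.59342) = -34.70690°
λ₂ = λ₁ + atan2(sin θ sin δ cos φ₁, cos δ − sin φ₁ sin φ₂) = -25.26436°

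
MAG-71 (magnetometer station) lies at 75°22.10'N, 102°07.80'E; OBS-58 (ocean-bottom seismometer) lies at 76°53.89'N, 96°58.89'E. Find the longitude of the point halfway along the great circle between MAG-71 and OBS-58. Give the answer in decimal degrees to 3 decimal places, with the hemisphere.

99.695°E

MAG-71: φ = +75.36833°, λ = +102.13000°
OBS-58: φ = +76.89817°, λ = +96.98150°
Bx = cos φ₂ cos Δλ = 0.225768,  By = cos φ₂ sin Δλ = -0.020342
φₘ = atan2(sin φ₁ + sin φ₂, √((cos φ₁ + Bx)² + By²)) = 76.14666°
λₘ = λ₁ + atan2(By, cos φ₁ + Bx) = 99.69507°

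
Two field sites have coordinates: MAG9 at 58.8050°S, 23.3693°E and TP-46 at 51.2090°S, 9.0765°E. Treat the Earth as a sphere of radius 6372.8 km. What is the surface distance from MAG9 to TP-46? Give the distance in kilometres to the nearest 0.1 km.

Δφ = 7.5960°,  Δλ = -14.2928°
a = sin²(Δφ/2) + cos φ₁ cos φ₂ sin²(Δλ/2) = 0.009410
c = 2·arcsin(√a) = 0.194312 rad = 11.1332°
d = R·c = 6372.8 × 0.194312 = 1238.3 km

1238.3 km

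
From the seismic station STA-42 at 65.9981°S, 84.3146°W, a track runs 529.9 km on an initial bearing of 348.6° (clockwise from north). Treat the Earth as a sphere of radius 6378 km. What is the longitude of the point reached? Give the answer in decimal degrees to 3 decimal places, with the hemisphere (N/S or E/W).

86.273°W

δ = d/R = 529.9/6378 = 0.083082 rad
φ₂ = arcsin(sin φ₁ cos δ + cos φ₁ sin δ cos θ)
   = arcsin(-0.91353·0.99655 + 0.40677·0.08299·0.98027) = -61.31723°
λ₂ = λ₁ + atan2(sin θ sin δ cos φ₁, cos δ − sin φ₁ sin φ₂) = -86.27311°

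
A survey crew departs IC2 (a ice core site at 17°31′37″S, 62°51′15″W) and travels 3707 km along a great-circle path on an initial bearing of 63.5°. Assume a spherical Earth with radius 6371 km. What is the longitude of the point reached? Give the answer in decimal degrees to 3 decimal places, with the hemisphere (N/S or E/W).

33.388°W

IC2: φ = -17.52694°, λ = -62.85417°
δ = d/R = 3707/6371 = 0.581855 rad
φ₂ = arcsin(sin φ₁ cos δ + cos φ₁ sin δ cos θ)
   = arcsin(-0.30115·0.83544 + 0.95358·0.54957·0.44620) = -1.01778°
λ₂ = λ₁ + atan2(sin θ sin δ cos φ₁, cos δ − sin φ₁ sin φ₂) = -33.38790°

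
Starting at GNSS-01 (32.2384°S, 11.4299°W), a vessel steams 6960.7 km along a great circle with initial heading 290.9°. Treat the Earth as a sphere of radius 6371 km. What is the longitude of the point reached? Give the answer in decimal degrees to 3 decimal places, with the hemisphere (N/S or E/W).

67.488°W

δ = d/R = 6960.7/6371 = 1.092560 rad
φ₂ = arcsin(sin φ₁ cos δ + cos φ₁ sin δ cos θ)
   = arcsin(-0.53344·0.46021 + 0.84584·0.88781·0.35674) = 1.28300°
λ₂ = λ₁ + atan2(sin θ sin δ cos φ₁, cos δ − sin φ₁ sin φ₂) = -67.48779°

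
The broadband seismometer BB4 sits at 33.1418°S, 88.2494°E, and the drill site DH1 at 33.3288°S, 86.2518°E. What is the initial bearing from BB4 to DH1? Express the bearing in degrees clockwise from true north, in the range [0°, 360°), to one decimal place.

263.1°

Δλ = -1.9976°
y = sin Δλ · cos φ₂ = -0.029125
x = cos φ₁ sin φ₂ − sin φ₁ cos φ₂ cos Δλ = -0.003541
θ = atan2(y, x) = -96.9327° → 263.0673° (mod 360°)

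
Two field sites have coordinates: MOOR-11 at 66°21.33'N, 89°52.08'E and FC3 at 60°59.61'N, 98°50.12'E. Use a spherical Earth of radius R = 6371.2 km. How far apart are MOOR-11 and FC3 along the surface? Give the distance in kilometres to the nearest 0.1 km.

MOOR-11: φ = +66.35550°, λ = +89.86800°
FC3: φ = +60.99350°, λ = +98.83533°
Δφ = -5.3620°,  Δλ = 8.9673°
a = sin²(Δφ/2) + cos φ₁ cos φ₂ sin²(Δλ/2) = 0.003376
c = 2·arcsin(√a) = 0.116280 rad = 6.6623°
d = R·c = 6371.2 × 0.116280 = 740.8 km

740.8 km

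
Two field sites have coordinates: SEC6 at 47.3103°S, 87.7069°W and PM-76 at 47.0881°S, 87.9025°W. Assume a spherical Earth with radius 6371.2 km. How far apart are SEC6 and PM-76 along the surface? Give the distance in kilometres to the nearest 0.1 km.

28.8 km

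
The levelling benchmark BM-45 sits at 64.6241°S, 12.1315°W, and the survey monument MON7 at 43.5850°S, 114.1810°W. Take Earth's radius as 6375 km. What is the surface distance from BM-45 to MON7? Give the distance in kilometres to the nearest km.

6239 km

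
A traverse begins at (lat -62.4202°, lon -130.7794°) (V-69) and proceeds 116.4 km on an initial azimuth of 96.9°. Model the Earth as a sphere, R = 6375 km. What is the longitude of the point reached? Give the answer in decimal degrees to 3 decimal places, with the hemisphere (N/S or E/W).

δ = d/R = 116.4/6375 = 0.018259 rad
φ₂ = arcsin(sin φ₁ cos δ + cos φ₁ sin δ cos θ)
   = arcsin(-0.88637·0.99983 + 0.46298·0.01826·-0.12014) = -62.52778°
λ₂ = λ₁ + atan2(sin θ sin δ cos φ₁, cos δ − sin φ₁ sin φ₂) = -128.52762°

128.528°W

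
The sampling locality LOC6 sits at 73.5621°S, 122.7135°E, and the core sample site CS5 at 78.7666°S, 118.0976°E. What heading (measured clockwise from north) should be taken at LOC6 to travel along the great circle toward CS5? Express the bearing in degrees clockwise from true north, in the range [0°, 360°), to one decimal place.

Δλ = -4.6159°
y = sin Δλ · cos φ₂ = -0.015677
x = cos φ₁ sin φ₂ − sin φ₁ cos φ₂ cos Δλ = -0.091317
θ = atan2(y, x) = -170.2585° → 189.7415° (mod 360°)

189.7°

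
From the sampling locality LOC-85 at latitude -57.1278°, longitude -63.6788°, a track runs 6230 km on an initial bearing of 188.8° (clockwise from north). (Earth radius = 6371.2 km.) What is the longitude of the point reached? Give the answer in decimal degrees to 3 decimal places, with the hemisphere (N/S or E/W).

134.560°E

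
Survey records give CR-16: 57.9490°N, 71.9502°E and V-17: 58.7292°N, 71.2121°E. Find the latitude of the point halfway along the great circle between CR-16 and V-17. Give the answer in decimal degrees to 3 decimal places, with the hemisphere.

Bx = cos φ₂ cos Δλ = 0.519041,  By = cos φ₂ sin Δλ = -0.006687
φₘ = atan2(sin φ₁ + sin φ₂, √((cos φ₁ + Bx)² + By²)) = 58.33963°
λₘ = λ₁ + atan2(By, cos φ₁ + Bx) = 71.58522°

58.340°N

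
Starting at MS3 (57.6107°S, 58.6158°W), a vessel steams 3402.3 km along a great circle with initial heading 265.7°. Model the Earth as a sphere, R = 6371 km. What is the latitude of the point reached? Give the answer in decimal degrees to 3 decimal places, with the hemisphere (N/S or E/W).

δ = d/R = 3402.3/6371 = 0.534029 rad
φ₂ = arcsin(sin φ₁ cos δ + cos φ₁ sin δ cos θ)
   = arcsin(-0.84443·0.86076 + 0.53567·0.50901·-0.07498) = -48.35670°
λ₂ = λ₁ + atan2(sin θ sin δ cos φ₁, cos δ − sin φ₁ sin φ₂) = -108.42076°

48.357°S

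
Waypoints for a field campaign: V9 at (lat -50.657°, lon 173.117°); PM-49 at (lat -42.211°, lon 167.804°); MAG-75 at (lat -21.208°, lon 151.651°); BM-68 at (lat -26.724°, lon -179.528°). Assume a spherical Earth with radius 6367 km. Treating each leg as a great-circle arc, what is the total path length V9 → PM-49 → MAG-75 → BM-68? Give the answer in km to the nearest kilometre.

V9→PM-49: c = 0.160563 rad, d = 1022.31 km
PM-49→MAG-75: c = 0.436347 rad, d = 2778.22 km
MAG-75→BM-68: c = 0.468550 rad, d = 2983.26 km
Total = 1022.31 + 2778.22 + 2983.26 = 6783.78 km

6784 km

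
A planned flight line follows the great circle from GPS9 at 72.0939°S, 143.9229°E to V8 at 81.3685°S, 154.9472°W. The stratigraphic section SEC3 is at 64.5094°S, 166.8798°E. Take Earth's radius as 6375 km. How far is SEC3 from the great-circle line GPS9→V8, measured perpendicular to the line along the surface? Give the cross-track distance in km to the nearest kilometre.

1252 km

δ₁₃ = central angle GPS9→SEC3 = 0.196420 rad  (haversine)
θ₁₃ = bearing GPS9→SEC3 = 59.329°,  θ₁₂ = bearing GPS9→V8 = 150.786°
dₓₜ = R·arcsin(sin δ₁₃ · sin(θ₁₃ − θ₁₂)) = 6375·arcsin(0.19516·sin(-91.457°)) = -1251.770 km
|dₓₜ| = 1251.770 km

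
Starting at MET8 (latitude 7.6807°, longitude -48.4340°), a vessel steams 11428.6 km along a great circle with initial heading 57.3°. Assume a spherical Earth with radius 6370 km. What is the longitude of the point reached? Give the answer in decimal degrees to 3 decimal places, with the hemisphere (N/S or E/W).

δ = d/R = 11428.6/6370 = 1.794129 rad
φ₂ = arcsin(sin φ₁ cos δ + cos φ₁ sin δ cos θ)
   = arcsin(0.13365·-0.22148 + 0.99103·0.97516·0.54024) = 29.50473°
λ₂ = λ₁ + atan2(sin θ sin δ cos φ₁, cos δ − sin φ₁ sin φ₂) = 61.02323°

61.023°E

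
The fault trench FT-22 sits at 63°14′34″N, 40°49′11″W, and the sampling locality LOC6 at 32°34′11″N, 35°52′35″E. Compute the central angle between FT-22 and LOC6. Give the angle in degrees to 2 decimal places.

55.39°

FT-22: φ = +63.24278°, λ = -40.81972°
LOC6: φ = +32.56972°, λ = +35.87639°
Δφ = -30.6731°,  Δλ = 76.6961°
a = sin²(Δφ/2) + cos φ₁ cos φ₂ sin²(Δλ/2) = 0.216005
c = 2·arcsin(√a) = 0.966734 rad = 55.3898°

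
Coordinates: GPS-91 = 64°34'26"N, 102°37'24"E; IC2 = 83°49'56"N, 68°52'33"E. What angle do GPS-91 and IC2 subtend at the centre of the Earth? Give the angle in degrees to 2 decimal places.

20.57°

GPS-91: φ = +64.57389°, λ = +102.62333°
IC2: φ = +83.83222°, λ = +68.87583°
Δφ = 19.2583°,  Δλ = -33.7475°
a = sin²(Δφ/2) + cos φ₁ cos φ₂ sin²(Δλ/2) = 0.031866
c = 2·arcsin(√a) = 0.358945 rad = 20.5660°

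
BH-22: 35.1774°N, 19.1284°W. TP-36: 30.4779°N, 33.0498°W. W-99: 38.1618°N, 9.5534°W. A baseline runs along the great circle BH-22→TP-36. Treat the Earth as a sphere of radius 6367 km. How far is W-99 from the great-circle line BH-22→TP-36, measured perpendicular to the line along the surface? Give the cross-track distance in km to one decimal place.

δ₁₃ = central angle BH-22→W-99 = 0.143717 rad  (haversine)
θ₁₃ = bearing BH-22→W-99 = 65.947°,  θ₁₂ = bearing BH-22→TP-36 = 252.006°
dₓₜ = R·arcsin(sin δ₁₃ · sin(θ₁₃ − θ₁₂)) = 6367·arcsin(0.14322·sin(-186.059°)) = 96.260 km
|dₓₜ| = 96.260 km

96.3 km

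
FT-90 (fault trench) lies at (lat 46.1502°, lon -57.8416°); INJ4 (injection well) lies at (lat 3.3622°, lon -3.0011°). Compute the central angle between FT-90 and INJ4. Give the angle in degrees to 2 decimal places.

Δφ = -42.7880°,  Δλ = 54.8405°
a = sin²(Δφ/2) + cos φ₁ cos φ₂ sin²(Δλ/2) = 0.279729
c = 2·arcsin(√a) = 1.114593 rad = 63.8615°

63.86°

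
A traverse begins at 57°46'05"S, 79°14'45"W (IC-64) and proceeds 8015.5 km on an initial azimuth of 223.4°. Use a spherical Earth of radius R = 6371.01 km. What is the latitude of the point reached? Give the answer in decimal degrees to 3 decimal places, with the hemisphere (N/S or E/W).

38.971°S

IC-64: φ = -57.76806°, λ = -79.24583°
δ = d/R = 8015.5/6371.01 = 1.258121 rad
φ₂ = arcsin(sin φ₁ cos δ + cos φ₁ sin δ cos θ)
   = arcsin(-0.84590·0.30761 + 0.53335·0.95151·-0.72657) = -38.97124°
λ₂ = λ₁ + atan2(sin θ sin δ cos φ₁, cos δ − sin φ₁ sin φ₂) = 157.99024°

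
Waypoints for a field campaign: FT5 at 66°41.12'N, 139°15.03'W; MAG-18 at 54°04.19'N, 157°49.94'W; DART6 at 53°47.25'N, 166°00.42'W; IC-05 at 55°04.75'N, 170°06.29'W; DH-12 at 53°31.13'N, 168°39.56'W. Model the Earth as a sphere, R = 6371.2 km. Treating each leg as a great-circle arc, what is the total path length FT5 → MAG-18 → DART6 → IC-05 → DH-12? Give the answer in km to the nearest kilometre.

FT5: φ = +66.68533°, λ = -139.25050°
MAG-18: φ = +54.06983°, λ = -157.83233°
DART6: φ = +53.78750°, λ = -166.00700°
IC-05: φ = +55.07917°, λ = -170.10483°
DH-12: φ = +53.51883°, λ = -168.65933°
FT5→MAG-18: c = 0.270076 rad, d = 1720.71 km
MAG-18→DART6: c = 0.084103 rad, d = 535.84 km
DART6→IC-05: c = 0.047305 rad, d = 301.39 km
IC-05→DH-12: c = 0.030956 rad, d = 197.23 km
Total = 1720.71 + 535.84 + 301.39 + 197.23 = 2755.16 km

2755 km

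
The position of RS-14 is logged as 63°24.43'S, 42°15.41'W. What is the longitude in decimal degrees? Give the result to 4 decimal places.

42° + 15.41′/60 = 42 + 0.25683 = 42.2568°

42.2568°W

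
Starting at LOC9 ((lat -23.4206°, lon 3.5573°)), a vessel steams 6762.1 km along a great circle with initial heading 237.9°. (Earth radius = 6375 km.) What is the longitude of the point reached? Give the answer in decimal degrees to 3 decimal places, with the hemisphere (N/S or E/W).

δ = d/R = 6762.1/6375 = 1.060722 rad
φ₂ = arcsin(sin φ₁ cos δ + cos φ₁ sin δ cos θ)
   = arcsin(-0.39748·0.48824 + 0.91761·0.87271·-0.53140) = -38.28790°
λ₂ = λ₁ + atan2(sin θ sin δ cos φ₁, cos δ − sin φ₁ sin φ₂) = -66.81278°

66.813°W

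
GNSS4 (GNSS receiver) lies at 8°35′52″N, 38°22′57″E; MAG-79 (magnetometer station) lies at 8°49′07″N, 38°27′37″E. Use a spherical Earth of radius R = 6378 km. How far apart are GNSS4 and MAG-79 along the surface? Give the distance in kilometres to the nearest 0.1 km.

GNSS4: φ = +8.59778°, λ = +38.38250°
MAG-79: φ = +8.81861°, λ = +38.46028°
Δφ = 0.2208°,  Δλ = 0.0778°
a = sin²(Δφ/2) + cos φ₁ cos φ₂ sin²(Δλ/2) = 0.000004
c = 2·arcsin(√a) = 0.004081 rad = 0.2338°
d = R·c = 6378 × 0.004081 = 26.0 km

26.0 km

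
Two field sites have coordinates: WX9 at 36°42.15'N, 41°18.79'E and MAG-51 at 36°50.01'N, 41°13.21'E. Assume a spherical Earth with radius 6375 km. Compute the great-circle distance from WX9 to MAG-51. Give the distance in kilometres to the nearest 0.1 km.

16.8 km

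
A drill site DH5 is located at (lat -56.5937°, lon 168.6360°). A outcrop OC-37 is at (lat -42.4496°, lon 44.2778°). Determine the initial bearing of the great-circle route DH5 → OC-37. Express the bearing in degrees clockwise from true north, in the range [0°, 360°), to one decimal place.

220.3°

Δλ = -124.3582°
y = sin Δλ · cos φ₂ = -0.609132
x = cos φ₁ sin φ₂ − sin φ₁ cos φ₂ cos Δλ = -0.719234
θ = atan2(y, x) = -139.7382° → 220.2618° (mod 360°)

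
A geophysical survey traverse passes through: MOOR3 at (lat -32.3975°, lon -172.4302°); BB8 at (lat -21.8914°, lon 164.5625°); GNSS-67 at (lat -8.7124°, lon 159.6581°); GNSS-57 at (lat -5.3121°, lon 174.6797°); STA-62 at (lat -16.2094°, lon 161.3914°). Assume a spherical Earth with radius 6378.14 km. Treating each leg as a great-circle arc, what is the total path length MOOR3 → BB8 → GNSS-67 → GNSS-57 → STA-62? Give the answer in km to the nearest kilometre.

7705 km

MOOR3→BB8: c = 0.400376 rad, d = 2553.65 km
BB8→GNSS-67: c = 0.244310 rad, d = 1558.24 km
GNSS-67→GNSS-57: c = 0.266847 rad, d = 1701.99 km
GNSS-57→STA-62: c = 0.296489 rad, d = 1891.05 km
Total = 2553.65 + 1558.24 + 1701.99 + 1891.05 = 7704.93 km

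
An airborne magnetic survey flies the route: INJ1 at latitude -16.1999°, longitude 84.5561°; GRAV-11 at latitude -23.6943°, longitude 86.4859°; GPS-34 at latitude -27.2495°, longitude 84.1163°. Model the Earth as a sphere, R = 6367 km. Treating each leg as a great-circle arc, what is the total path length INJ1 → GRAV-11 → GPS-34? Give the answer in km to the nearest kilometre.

INJ1→GRAV-11: c = 0.134572 rad, d = 856.82 km
GRAV-11→GPS-34: c = 0.072412 rad, d = 461.05 km
Total = 856.82 + 461.05 = 1317.86 km

1318 km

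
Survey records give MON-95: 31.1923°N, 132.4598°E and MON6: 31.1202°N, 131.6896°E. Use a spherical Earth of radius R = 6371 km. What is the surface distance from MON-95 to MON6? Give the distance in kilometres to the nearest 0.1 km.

73.7 km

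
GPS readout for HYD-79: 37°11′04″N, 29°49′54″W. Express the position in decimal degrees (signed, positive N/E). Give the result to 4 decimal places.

lat: 37.1844° N → +37.1844°
lon: 29.8317° W → -29.8317°

+37.1844°, -29.8317°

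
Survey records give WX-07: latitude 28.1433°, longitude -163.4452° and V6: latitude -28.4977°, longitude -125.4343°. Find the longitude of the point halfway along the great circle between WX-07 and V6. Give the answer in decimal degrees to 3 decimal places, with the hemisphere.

Bx = cos φ₂ cos Δλ = 0.692429,  By = cos φ₂ sin Δλ = 0.541197
φₘ = atan2(sin φ₁ + sin φ₂, √((cos φ₁ + Bx)² + By²)) = -0.18742°
λₘ = λ₁ + atan2(By, cos φ₁ + Bx) = -144.47264°

144.473°W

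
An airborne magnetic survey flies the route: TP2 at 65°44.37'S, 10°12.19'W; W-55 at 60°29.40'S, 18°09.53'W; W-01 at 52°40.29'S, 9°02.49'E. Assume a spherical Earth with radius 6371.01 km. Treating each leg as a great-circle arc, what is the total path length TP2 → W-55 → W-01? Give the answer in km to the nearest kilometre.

2567 km

TP2: φ = -65.73950°, λ = -10.20317°
W-55: φ = -60.49000°, λ = -18.15883°
W-01: φ = -52.67150°, λ = +9.04150°
TP2→W-55: c = 0.110892 rad, d = 706.49 km
W-55→W-01: c = 0.291990 rad, d = 1860.27 km
Total = 706.49 + 1860.27 = 2566.76 km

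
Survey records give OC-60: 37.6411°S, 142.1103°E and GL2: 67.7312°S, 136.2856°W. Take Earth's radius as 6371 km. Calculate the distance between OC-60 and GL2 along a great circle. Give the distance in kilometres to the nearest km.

5836 km

Δφ = -30.0901°,  Δλ = 81.6041°
a = sin²(Δφ/2) + cos φ₁ cos φ₂ sin²(Δλ/2) = 0.195511
c = 2·arcsin(√a) = 0.916024 rad = 52.4843°
d = R·c = 6371 × 0.916024 = 5836.0 km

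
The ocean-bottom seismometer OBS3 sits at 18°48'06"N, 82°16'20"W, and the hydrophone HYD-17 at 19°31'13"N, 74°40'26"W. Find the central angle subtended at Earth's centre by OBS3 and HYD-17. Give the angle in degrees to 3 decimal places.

7.213°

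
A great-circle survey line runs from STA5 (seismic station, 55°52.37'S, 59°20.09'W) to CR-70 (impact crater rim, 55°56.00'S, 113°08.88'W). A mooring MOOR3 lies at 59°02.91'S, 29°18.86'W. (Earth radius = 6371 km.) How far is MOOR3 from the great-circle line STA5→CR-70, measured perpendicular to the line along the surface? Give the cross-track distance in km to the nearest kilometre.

1307 km

STA5: φ = -55.87283°, λ = -59.33483°
CR-70: φ = -55.93333°, λ = -113.14800°
MOOR3: φ = -59.04850°, λ = -29.31433°
δ₁₃ = central angle STA5→MOOR3 = 0.284668 rad  (haversine)
θ₁₃ = bearing STA5→MOOR3 = 113.618°,  θ₁₂ = bearing STA5→CR-70 = 247.100°
dₓₜ = R·arcsin(sin δ₁₃ · sin(θ₁₃ − θ₁₂)) = 6371·arcsin(0.28084·sin(-133.482°)) = -1307.395 km
|dₓₜ| = 1307.395 km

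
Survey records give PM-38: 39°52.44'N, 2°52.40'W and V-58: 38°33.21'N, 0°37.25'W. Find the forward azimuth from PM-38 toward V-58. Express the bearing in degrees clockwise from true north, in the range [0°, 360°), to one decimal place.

126.4°

PM-38: φ = +39.87400°, λ = -2.87333°
V-58: φ = +38.55350°, λ = -0.62083°
Δλ = 2.2525°
y = sin Δλ · cos φ₂ = 0.030736
x = cos φ₁ sin φ₂ − sin φ₁ cos φ₂ cos Δλ = -0.022658
θ = atan2(y, x) = 126.3962° → 126.3962° (mod 360°)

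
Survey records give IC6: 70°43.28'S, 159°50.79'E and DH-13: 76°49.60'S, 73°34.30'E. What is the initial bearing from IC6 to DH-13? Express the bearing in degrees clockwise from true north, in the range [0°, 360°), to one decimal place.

IC6: φ = -70.72133°, λ = +159.84650°
DH-13: φ = -76.82667°, λ = +73.57167°
Δλ = -86.2748°
y = sin Δλ · cos φ₂ = -0.227416
x = cos φ₁ sin φ₂ − sin φ₁ cos φ₂ cos Δλ = -0.307498
θ = atan2(y, x) = -143.5145° → 216.4855° (mod 360°)

216.5°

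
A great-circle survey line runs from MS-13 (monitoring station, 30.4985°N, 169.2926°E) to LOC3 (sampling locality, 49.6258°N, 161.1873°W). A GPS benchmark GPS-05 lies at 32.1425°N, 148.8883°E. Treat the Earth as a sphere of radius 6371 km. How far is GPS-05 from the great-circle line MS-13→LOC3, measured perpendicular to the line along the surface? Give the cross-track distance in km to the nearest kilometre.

1675 km

δ₁₃ = central angle MS-13→GPS-05 = 0.305117 rad  (haversine)
θ₁₃ = bearing MS-13→GPS-05 = 280.676°,  θ₁₂ = bearing MS-13→LOC3 = 40.756°
dₓₜ = R·arcsin(sin δ₁₃ · sin(θ₁₃ − θ₁₂)) = 6371·arcsin(0.30041·sin(239.920°)) = -1675.377 km
|dₓₜ| = 1675.377 km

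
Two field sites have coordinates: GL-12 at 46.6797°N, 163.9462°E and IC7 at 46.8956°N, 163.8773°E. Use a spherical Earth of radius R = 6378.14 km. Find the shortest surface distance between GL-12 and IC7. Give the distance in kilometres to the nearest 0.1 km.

Δφ = 0.2159°,  Δλ = -0.0689°
a = sin²(Δφ/2) + cos φ₁ cos φ₂ sin²(Δλ/2) = 0.000004
c = 2·arcsin(√a) = 0.003857 rad = 0.2210°
d = R·c = 6378.14 × 0.003857 = 24.6 km

24.6 km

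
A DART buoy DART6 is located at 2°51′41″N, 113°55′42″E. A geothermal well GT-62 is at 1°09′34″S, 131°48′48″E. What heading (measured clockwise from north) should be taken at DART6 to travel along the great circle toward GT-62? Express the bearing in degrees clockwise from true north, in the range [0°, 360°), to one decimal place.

DART6: φ = +2.86139°, λ = +113.92833°
GT-62: φ = -1.15944°, λ = +131.81333°
Δλ = 17.8850°
y = sin Δλ · cos φ₂ = 0.307045
x = cos φ₁ sin φ₂ − sin φ₁ cos φ₂ cos Δλ = -0.067707
θ = atan2(y, x) = 102.4354° → 102.4354° (mod 360°)

102.4°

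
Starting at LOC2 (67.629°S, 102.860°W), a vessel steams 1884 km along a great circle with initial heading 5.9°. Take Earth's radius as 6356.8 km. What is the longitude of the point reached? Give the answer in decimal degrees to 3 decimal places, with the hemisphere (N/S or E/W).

100.143°W

δ = d/R = 1884/6356.8 = 0.296376 rad
φ₂ = arcsin(sin φ₁ cos δ + cos φ₁ sin δ cos θ)
   = arcsin(-0.92474·0.95640 + 0.38060·0.29206·0.99470) = -50.70117°
λ₂ = λ₁ + atan2(sin θ sin δ cos φ₁, cos δ − sin φ₁ sin φ₂) = -100.14319°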